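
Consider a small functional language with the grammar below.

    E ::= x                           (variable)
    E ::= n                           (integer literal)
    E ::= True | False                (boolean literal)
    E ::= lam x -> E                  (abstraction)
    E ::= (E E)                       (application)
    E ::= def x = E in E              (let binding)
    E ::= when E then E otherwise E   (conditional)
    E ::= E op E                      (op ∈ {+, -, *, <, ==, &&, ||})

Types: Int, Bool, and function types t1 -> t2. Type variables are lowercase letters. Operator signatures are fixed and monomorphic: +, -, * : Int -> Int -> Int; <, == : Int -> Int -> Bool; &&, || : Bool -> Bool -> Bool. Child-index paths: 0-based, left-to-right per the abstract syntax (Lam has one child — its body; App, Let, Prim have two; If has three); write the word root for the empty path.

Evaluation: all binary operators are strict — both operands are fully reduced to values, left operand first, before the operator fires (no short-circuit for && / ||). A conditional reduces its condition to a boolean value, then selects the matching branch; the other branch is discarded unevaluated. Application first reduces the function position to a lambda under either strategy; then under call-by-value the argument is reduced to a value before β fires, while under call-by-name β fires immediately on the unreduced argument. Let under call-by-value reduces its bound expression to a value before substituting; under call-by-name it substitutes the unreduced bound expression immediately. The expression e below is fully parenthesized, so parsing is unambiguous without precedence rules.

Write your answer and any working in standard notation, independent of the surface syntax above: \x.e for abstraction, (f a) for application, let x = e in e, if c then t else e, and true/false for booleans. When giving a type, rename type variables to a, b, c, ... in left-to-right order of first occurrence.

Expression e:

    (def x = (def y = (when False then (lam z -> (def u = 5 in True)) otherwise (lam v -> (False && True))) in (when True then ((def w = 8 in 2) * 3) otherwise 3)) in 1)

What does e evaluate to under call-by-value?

Answer: 1

Working:
step 0: (let x = (let y = (if false then (\z.(let u = 5 in true)) else (\v.(false && true))) in (if true then ((let w = 8 in 2) * 3) else 3)) in 1)
step 1: [if@0.0] (let x = (let y = (\v.(false && true)) in (if true then ((let w = 8 in 2) * 3) else 3)) in 1)
step 2: [let@0] (let x = (if true then ((let w = 8 in 2) * 3) else 3) in 1)
step 3: [if@0] (let x = ((let w = 8 in 2) * 3) in 1)
step 4: [let@0.0] (let x = (2 * 3) in 1)
step 5: [delta@0] (let x = 6 in 1)
step 6: [let@root] 1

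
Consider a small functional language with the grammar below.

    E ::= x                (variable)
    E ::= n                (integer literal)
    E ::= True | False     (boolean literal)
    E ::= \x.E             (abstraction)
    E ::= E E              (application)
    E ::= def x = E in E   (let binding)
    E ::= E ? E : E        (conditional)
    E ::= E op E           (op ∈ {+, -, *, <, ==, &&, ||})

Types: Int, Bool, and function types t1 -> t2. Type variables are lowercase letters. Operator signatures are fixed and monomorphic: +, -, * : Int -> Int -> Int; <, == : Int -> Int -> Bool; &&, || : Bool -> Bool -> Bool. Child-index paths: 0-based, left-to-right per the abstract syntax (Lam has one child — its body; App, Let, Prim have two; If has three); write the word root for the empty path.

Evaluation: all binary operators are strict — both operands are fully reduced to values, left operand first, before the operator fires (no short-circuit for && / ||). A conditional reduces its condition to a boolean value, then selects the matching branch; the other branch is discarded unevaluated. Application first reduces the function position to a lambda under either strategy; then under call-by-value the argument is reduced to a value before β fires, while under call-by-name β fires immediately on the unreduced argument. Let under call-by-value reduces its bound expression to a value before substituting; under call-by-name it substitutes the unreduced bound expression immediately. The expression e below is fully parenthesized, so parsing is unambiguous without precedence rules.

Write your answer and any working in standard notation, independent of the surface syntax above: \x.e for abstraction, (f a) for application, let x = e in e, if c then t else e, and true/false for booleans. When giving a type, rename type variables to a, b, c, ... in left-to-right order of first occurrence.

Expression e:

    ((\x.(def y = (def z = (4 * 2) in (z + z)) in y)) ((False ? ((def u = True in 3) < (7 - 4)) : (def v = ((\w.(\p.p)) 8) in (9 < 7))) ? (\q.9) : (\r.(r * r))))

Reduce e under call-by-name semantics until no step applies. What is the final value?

Working:
step 0: ((\x.(let y = (let z = (4 * 2) in (z + z)) in y)) (if (if false then ((let u = true in 3) < (7 - 4)) else (let v = ((\w.(\p.p)) 8) in (9 < 7))) then (\q.9) else (\r.(r * r))))
step 1: [beta@root] (let y = (let z = (4 * 2) in (z + z)) in y)
step 2: [let@root] (let z = (4 * 2) in (z + z))
step 3: [let@root] ((4 * 2) + (4 * 2))
step 4: [delta@0] (8 + (4 * 2))
step 5: [delta@1] (8 + 8)
step 6: [delta@root] 16

Answer: 16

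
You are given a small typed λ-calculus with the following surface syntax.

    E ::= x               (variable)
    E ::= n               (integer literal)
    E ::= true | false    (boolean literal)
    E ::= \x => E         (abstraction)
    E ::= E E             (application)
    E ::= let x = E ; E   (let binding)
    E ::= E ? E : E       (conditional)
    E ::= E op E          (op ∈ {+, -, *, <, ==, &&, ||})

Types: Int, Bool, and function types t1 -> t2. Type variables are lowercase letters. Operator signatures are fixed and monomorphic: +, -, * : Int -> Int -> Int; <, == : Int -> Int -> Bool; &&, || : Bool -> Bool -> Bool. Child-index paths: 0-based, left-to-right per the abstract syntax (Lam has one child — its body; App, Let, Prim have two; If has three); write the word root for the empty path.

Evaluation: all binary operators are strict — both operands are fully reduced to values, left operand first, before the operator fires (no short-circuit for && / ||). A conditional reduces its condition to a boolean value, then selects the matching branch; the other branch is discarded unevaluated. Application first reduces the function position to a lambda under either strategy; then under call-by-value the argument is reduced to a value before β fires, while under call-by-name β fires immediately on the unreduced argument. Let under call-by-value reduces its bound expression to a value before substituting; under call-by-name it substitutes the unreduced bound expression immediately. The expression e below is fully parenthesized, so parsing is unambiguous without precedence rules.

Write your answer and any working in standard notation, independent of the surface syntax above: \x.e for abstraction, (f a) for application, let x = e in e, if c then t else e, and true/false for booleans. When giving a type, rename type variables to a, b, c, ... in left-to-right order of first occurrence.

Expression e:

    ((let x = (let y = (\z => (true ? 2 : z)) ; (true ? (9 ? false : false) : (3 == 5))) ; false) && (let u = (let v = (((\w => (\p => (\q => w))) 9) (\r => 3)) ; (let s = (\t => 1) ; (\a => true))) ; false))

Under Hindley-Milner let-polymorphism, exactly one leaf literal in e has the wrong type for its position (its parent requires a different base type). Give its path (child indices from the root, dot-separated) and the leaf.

Derivation:
  unify Bool ~ Bool
z : a
  unify Int ~ a
\z._ : Int -> Int
let y : Int -> Int
  unify Bool ~ Bool
  unify Int ~ Bool
  FAIL: mismatch Int ~ Bool

Answer: 0.0.1.1.0 : 9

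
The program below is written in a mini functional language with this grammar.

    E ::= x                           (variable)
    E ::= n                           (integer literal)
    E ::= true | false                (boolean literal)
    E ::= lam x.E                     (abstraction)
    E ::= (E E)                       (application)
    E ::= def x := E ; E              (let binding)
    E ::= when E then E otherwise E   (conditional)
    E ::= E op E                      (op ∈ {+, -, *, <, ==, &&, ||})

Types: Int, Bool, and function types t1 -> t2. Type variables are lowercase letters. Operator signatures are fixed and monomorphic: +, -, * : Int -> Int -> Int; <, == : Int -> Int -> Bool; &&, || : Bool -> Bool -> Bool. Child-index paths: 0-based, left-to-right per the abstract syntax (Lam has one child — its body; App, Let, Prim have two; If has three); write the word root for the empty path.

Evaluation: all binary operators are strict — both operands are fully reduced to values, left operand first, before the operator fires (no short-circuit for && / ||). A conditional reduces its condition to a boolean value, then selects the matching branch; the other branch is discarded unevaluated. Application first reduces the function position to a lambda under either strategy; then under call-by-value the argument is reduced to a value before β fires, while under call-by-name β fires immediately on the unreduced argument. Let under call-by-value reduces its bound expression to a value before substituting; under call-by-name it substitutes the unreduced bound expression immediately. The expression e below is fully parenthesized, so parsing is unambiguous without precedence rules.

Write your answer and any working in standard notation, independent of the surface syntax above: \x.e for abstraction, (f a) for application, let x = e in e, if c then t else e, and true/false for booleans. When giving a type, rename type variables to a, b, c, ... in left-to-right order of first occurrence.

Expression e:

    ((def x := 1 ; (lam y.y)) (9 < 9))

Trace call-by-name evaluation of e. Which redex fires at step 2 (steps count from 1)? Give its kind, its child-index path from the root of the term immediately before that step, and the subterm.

Derivation:
step 0: ((let x = 1 in (\y.y)) (9 < 9))
step 1: [let@0] ((\y.y) (9 < 9))
step 2: [beta@root] (9 < 9)

Answer: beta at root : ((\y.y) (9 < 9))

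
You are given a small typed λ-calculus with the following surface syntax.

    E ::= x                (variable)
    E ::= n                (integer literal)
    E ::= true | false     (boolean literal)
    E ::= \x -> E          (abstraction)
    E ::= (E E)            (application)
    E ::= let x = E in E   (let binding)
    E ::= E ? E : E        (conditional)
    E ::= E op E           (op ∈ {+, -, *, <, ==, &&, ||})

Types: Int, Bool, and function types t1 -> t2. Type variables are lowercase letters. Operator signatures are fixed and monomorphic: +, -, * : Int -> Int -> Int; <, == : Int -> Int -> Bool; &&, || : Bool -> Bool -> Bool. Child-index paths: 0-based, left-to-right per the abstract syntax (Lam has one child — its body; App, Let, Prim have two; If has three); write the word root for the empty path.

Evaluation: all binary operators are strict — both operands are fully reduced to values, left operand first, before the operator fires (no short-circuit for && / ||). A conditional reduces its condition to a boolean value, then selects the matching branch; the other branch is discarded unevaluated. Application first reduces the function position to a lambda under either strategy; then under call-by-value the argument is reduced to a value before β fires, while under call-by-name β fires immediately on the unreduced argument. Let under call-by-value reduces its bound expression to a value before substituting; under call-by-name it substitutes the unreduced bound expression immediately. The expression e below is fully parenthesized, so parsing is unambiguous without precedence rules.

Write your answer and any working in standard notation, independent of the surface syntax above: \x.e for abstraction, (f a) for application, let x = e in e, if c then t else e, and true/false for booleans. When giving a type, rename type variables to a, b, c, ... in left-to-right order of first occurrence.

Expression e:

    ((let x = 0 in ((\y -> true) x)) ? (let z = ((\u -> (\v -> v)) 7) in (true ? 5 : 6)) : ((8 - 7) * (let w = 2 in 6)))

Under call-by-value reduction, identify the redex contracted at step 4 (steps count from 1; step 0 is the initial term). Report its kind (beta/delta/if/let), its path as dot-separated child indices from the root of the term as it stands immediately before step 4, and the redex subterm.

Trace:
step 0: (if (let x = 0 in ((\y.true) x)) then (let z = ((\u.(\v.v)) 7) in (if true then 5 else 6)) else ((8 - 7) * (let w = 2 in 6)))
step 1: [let@0] (if ((\y.true) 0) then (let z = ((\u.(\v.v)) 7) in (if true then 5 else 6)) else ((8 - 7) * (let w = 2 in 6)))
step 2: [beta@0] (if true then (let z = ((\u.(\v.v)) 7) in (if true then 5 else 6)) else ((8 - 7) * (let w = 2 in 6)))
step 3: [if@root] (let z = ((\u.(\v.v)) 7) in (if true then 5 else 6))
step 4: [beta@0] (let z = (\v.v) in (if true then 5 else 6))

Answer: beta at 0 : ((\u.(\v.v)) 7)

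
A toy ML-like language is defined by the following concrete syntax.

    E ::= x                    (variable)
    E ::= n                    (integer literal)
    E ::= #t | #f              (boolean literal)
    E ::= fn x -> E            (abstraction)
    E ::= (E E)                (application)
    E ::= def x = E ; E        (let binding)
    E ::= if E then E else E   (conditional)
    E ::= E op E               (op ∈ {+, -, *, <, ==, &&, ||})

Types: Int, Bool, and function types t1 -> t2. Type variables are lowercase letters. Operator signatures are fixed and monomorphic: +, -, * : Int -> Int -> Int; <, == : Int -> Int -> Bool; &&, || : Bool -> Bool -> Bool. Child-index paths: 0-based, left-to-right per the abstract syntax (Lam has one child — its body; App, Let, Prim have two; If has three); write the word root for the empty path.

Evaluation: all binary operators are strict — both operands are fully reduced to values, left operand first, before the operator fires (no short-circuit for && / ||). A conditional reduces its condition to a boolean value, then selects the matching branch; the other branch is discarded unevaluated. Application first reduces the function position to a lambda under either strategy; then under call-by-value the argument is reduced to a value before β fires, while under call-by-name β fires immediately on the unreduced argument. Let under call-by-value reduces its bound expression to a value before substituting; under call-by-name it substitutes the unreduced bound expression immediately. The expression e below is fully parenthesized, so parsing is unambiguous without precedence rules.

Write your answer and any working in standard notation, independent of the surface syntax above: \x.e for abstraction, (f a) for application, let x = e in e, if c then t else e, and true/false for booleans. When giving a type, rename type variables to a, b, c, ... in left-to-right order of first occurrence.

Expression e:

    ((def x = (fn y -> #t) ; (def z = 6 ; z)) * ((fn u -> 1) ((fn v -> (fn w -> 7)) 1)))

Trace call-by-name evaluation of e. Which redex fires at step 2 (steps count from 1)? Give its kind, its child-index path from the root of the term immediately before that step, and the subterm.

Answer: let at 0 : (let z = 6 in z)

Trace:
step 0: ((let x = (\y.true) in (let z = 6 in z)) * ((\u.1) ((\v.(\w.7)) 1)))
step 1: [let@0] ((let z = 6 in z) * ((\u.1) ((\v.(\w.7)) 1)))
step 2: [let@0] (6 * ((\u.1) ((\v.(\w.7)) 1)))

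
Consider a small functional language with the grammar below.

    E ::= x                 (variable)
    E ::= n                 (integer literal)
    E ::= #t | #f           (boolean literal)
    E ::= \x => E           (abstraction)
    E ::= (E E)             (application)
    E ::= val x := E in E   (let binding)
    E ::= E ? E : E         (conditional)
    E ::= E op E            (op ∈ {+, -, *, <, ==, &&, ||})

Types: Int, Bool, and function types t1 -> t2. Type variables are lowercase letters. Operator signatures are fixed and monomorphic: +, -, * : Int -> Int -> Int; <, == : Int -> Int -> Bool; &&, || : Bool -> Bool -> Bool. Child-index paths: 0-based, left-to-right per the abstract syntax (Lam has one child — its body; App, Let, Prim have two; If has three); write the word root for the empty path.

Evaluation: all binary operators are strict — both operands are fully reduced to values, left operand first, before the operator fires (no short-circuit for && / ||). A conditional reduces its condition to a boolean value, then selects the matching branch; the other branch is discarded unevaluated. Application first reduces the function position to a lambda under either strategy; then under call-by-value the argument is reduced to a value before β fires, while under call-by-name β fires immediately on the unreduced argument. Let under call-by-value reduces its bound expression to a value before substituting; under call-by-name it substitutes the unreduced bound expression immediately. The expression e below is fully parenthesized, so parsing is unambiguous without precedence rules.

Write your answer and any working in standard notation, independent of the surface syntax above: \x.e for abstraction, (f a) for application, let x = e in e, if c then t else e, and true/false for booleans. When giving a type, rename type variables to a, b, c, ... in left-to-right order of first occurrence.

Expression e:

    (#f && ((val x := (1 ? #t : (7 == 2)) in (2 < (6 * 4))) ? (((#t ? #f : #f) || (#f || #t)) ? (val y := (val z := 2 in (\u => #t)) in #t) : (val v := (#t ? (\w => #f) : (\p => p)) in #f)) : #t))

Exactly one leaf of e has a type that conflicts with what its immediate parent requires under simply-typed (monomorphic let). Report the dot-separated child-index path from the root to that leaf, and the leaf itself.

Answer: 1.0.0.0 : 1

Trace:
  unify Bool ~ Bool
  unify Int ~ Bool
  FAIL: mismatch Int ~ Bool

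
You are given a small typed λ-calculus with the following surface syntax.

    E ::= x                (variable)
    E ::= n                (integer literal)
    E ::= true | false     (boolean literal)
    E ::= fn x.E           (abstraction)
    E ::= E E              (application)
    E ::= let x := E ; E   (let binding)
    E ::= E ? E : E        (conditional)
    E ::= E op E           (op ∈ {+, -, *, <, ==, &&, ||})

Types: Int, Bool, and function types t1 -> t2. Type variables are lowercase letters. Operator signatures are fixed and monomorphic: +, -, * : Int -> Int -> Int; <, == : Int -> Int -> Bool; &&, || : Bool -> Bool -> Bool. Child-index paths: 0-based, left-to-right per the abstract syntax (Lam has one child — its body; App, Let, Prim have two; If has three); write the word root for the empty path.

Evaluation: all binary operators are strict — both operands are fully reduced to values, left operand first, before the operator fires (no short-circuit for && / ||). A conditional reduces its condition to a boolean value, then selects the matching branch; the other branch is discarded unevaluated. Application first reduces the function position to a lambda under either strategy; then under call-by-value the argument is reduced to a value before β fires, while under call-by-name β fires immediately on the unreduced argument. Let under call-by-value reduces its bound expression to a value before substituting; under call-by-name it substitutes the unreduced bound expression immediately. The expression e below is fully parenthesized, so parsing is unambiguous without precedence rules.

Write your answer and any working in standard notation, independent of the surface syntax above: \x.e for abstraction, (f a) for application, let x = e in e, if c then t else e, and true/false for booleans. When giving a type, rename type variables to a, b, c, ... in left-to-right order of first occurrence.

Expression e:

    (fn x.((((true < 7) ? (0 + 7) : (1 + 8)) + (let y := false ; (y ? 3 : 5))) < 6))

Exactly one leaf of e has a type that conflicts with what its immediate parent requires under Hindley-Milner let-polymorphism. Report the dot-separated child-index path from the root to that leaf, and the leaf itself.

Derivation:
  unify Bool ~ Int
  FAIL: mismatch Bool ~ Int

Answer: 0.0.0.0.0 : true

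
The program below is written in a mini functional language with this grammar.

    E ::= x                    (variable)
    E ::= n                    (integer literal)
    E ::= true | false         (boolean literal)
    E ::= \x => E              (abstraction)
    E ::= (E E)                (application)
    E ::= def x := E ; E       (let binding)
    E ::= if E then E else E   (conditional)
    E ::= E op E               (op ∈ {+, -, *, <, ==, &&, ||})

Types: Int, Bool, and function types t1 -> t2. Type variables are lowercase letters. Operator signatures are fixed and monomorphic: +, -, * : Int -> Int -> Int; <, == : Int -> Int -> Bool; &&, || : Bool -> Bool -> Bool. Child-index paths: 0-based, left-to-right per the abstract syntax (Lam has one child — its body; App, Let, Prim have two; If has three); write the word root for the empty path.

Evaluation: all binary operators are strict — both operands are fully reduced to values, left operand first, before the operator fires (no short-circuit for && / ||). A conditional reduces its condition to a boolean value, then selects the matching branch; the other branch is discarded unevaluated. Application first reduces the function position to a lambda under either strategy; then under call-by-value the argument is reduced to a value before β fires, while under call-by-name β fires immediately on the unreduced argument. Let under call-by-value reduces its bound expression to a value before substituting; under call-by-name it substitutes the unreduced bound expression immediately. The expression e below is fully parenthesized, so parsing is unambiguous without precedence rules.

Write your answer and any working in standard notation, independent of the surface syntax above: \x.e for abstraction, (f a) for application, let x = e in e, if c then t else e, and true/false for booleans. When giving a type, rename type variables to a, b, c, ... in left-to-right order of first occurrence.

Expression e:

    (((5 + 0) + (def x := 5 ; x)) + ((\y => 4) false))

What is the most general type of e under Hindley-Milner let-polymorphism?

Working:
  unify Int ~ Int
  unify Int ~ Int
  unify Int ~ Int
let x : Int
x : Int
  unify Int ~ Int
  unify Int ~ Int
\y._ : a -> Int
  unify a -> Int ~ Bool -> b
  unify a ~ Bool
  unify Int ~ b
_ _ : Int
  unify Int ~ Int

Answer: Int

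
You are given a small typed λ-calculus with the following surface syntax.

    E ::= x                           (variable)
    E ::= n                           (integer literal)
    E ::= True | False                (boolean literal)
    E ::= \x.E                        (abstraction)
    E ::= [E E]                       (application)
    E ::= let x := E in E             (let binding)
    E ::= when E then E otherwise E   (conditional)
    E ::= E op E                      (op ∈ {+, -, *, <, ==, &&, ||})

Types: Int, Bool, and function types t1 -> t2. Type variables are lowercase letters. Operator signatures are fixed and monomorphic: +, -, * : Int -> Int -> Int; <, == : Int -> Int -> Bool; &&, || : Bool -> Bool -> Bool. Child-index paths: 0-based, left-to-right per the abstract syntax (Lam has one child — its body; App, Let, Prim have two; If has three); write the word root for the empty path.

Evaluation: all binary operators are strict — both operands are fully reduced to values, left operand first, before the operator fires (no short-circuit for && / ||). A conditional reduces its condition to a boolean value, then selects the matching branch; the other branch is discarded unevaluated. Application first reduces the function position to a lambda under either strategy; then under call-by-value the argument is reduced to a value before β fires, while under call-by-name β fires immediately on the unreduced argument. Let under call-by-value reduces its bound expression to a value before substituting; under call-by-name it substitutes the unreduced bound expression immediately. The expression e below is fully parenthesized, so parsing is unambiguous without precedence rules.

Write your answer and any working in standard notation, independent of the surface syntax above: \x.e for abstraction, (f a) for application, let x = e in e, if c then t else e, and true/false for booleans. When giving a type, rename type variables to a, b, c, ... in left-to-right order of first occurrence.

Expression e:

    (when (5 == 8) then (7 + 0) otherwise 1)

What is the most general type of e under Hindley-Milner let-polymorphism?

Working:
  unify Int ~ Int
  unify Int ~ Int
  unify Bool ~ Bool
  unify Int ~ Int
  unify Int ~ Int
  unify Int ~ Int

Answer: Int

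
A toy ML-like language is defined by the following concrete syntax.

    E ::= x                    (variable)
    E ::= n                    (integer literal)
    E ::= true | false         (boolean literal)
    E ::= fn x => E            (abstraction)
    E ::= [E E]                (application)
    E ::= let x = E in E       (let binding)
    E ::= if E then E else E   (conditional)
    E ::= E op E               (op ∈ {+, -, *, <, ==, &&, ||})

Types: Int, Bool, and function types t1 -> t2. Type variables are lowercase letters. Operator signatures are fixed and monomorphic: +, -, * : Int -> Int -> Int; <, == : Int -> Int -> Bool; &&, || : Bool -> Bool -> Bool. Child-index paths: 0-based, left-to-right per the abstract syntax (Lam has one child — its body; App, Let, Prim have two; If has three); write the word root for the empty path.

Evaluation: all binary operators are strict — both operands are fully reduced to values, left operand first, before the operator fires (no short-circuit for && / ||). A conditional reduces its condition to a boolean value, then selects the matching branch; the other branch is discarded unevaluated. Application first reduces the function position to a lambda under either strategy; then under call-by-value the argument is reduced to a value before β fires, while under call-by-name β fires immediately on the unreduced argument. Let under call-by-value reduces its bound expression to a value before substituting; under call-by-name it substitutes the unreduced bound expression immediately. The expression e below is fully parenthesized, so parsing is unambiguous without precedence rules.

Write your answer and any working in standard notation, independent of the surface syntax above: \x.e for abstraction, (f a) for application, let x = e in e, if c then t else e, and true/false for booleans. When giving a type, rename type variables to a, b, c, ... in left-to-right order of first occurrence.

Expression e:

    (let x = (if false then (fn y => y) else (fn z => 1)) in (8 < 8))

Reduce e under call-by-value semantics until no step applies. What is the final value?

Answer: false

Working:
step 0: (let x = (if false then (\y.y) else (\z.1)) in (8 < 8))
step 1: [if@0] (let x = (\z.1) in (8 < 8))
step 2: [let@root] (8 < 8)
step 3: [delta@root] false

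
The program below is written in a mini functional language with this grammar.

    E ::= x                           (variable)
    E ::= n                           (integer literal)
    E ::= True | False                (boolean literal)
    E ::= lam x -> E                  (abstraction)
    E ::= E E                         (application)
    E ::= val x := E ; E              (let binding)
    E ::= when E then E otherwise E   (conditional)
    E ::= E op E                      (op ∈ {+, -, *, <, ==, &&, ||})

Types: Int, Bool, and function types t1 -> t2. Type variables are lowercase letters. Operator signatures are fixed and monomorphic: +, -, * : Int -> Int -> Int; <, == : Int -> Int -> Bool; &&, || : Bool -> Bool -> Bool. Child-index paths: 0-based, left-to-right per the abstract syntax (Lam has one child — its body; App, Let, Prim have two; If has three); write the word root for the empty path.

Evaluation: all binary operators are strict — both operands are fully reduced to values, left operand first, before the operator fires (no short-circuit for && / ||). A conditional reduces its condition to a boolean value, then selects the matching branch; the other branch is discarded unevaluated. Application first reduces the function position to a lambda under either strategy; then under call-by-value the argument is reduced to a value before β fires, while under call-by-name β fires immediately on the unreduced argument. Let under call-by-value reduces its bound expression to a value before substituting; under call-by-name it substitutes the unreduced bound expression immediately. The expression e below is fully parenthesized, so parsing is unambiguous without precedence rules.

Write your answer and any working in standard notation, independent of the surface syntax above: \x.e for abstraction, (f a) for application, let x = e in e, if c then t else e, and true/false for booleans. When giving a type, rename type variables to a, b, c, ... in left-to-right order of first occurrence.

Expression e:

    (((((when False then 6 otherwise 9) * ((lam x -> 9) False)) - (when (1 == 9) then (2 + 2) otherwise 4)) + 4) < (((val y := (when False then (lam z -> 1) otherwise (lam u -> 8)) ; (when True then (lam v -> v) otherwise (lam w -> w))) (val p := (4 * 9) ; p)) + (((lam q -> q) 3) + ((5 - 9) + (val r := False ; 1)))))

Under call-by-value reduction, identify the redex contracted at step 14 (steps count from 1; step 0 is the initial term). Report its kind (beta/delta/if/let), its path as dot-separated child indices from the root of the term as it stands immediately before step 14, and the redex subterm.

Answer: beta at 1.1.0 : ((\q.q) 3)

Trace:
step 0: (((((if false then 6 else 9) * ((\x.9) false)) - (if (1 == 9) then (2 + 2) else 4)) + 4) < (((let y = (if false then (\z.1) else (\u.8)) in (if true then (\v.v) else (\w.w))) (let p = (4 * 9) in p)) + (((\q.q) 3) + ((5 - 9) + (let r = false in 1)))))
step 1: [if@0.0.0.0] ((((9 * ((\x.9) false)) - (if (1 == 9) then (2 + 2) else 4)) + 4) < (((let y = (if false then (\z.1) else (\u.8)) in (if true then (\v.v) else (\w.w))) (let p = (4 * 9) in p)) + (((\q.q) 3) + ((5 - 9) + (let r = false in 1)))))
step 2: [beta@0.0.0.1] ((((9 * 9) - (if (1 == 9) then (2 + 2) else 4)) + 4) < (((let y = (if false then (\z.1) else (\u.8)) in (if true then (\v.v) else (\w.w))) (let p = (4 * 9) in p)) + (((\q.q) 3) + ((5 - 9) + (let r = false in 1)))))
step 3: [delta@0.0.0] (((81 - (if (1 == 9) then (2 + 2) else 4)) + 4) < (((let y = (if false then (\z.1) else (\u.8)) in (if true then (\v.v) else (\w.w))) (let p = (4 * 9) in p)) + (((\q.q) 3) + ((5 - 9) + (let r = false in 1)))))
step 4: [delta@0.0.1.0] (((81 - (if false then (2 + 2) else 4)) + 4) < (((let y = (if false then (\z.1) else (\u.8)) in (if true then (\v.v) else (\w.w))) (let p = (4 * 9) in p)) + (((\q.q) 3) + ((5 - 9) + (let r = false in 1)))))
step 5: [if@0.0.1] (((81 - 4) + 4) < (((let y = (if false then (\z.1) else (\u.8)) in (if true then (\v.v) else (\w.w))) (let p = (4 * 9) in p)) + (((\q.q) 3) + ((5 - 9) + (let r = false in 1)))))
step 6: [delta@0.0] ((77 + 4) < (((let y = (if false then (\z.1) else (\u.8)) in (if true then (\v.v) else (\w.w))) (let p = (4 * 9) in p)) + (((\q.q) 3) + ((5 - 9) + (let r = false in 1)))))
step 7: [delta@0] (81 < (((let y = (if false then (\z.1) else (\u.8)) in (if true then (\v.v) else (\w.w))) (let p = (4 * 9) in p)) + (((\q.q) 3) + ((5 - 9) + (let r = false in 1)))))
step 8: [if@1.0.0.0] (81 < (((let y = (\u.8) in (if true then (\v.v) else (\w.w))) (let p = (4 * 9) in p)) + (((\q.q) 3) + ((5 - 9) + (let r = false in 1)))))
step 9: [let@1.0.0] (81 < (((if true then (\v.v) else (\w.w)) (let p = (4 * 9) in p)) + (((\q.q) 3) + ((5 - 9) + (let r = false in 1)))))
step 10: [if@1.0.0] (81 < (((\v.v) (let p = (4 * 9) in p)) + (((\q.q) 3) + ((5 - 9) + (let r = false in 1)))))
step 11: [delta@1.0.1.0] (81 < (((\v.v) (let p = 36 in p)) + (((\q.q) 3) + ((5 - 9) + (let r = false in 1)))))
step 12: [let@1.0.1] (81 < (((\v.v) 36) + (((\q.q) 3) + ((5 - 9) + (let r = false in 1)))))
step 13: [beta@1.0] (81 < (36 + (((\q.q) 3) + ((5 - 9) + (let r = false in 1)))))
step 14: [beta@1.1.0] (81 < (36 + (3 + ((5 - 9) + (let r = false in 1)))))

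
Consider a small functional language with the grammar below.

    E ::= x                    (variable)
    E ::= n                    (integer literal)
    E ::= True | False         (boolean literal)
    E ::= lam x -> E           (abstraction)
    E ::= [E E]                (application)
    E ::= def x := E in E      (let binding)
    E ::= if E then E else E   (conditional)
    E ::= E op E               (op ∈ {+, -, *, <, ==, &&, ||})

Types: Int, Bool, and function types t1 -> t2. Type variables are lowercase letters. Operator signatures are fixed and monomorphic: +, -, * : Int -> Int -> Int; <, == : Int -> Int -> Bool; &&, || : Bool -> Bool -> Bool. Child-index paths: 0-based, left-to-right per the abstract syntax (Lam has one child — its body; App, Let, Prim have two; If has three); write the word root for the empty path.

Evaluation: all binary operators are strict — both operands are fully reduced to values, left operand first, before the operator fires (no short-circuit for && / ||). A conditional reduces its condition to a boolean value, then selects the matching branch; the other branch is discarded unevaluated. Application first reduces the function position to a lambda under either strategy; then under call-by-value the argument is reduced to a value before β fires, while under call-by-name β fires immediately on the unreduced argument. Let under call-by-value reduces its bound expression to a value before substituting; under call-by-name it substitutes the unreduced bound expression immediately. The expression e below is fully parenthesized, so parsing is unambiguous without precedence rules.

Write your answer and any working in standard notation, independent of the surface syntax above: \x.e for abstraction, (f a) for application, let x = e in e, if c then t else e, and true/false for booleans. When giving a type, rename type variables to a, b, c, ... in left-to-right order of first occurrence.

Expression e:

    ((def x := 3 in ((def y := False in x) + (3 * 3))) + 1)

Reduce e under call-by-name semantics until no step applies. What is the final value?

Answer: 13

Working:
step 0: ((let x = 3 in ((let y = false in x) + (3 * 3))) + 1)
step 1: [let@0] (((let y = false in 3) + (3 * 3)) + 1)
step 2: [let@0.0] ((3 + (3 * 3)) + 1)
step 3: [delta@0.1] ((3 + 9) + 1)
step 4: [delta@0] (12 + 1)
step 5: [delta@root] 13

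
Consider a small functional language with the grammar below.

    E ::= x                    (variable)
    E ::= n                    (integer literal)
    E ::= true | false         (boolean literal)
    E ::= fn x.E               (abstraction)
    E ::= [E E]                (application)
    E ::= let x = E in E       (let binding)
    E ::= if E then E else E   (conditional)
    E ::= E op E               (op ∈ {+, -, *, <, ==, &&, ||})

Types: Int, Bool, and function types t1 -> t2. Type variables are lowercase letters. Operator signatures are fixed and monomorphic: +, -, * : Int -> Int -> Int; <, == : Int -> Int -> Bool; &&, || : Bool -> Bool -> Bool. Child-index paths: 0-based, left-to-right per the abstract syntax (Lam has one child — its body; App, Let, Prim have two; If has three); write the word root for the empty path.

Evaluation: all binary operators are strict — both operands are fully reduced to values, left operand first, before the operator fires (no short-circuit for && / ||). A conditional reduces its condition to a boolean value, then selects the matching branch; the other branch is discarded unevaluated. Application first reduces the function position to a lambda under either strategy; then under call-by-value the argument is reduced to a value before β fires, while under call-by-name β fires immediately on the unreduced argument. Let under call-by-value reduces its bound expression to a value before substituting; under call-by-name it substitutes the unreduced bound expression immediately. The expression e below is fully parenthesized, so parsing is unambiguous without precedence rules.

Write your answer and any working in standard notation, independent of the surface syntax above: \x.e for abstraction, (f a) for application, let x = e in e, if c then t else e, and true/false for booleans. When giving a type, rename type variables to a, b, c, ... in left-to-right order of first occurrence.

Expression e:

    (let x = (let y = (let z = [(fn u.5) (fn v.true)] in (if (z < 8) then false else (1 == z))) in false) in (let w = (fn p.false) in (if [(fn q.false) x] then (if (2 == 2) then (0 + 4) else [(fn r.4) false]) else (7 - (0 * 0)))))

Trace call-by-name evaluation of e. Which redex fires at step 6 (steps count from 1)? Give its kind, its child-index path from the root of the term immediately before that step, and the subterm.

Working:
step 0: (let x = (let y = (let z = ((\u.5) (\v.true)) in (if (z < 8) then false else (1 == z))) in false) in (let w = (\p.false) in (if ((\q.false) x) then (if (2 == 2) then (0 + 4) else ((\r.4) false)) else (7 - (0 * 0)))))
step 1: [let@root] (let w = (\p.false) in (if ((\q.false) (let y = (let z = ((\u.5) (\v.true)) in (if (z < 8) then false else (1 == z))) in false)) then (if (2 == 2) then (0 + 4) else ((\r.4) false)) else (7 - (0 * 0))))
step 2: [let@root] (if ((\q.false) (let y = (let z = ((\u.5) (\v.true)) in (if (z < 8) then false else (1 == z))) in false)) then (if (2 == 2) then (0 + 4) else ((\r.4) false)) else (7 - (0 * 0)))
step 3: [beta@0] (if false then (if (2 == 2) then (0 + 4) else ((\r.4) false)) else (7 - (0 * 0)))
step 4: [if@root] (7 - (0 * 0))
step 5: [delta@1] (7 - 0)
step 6: [delta@root] 7

Answer: delta at root : (7 - 0)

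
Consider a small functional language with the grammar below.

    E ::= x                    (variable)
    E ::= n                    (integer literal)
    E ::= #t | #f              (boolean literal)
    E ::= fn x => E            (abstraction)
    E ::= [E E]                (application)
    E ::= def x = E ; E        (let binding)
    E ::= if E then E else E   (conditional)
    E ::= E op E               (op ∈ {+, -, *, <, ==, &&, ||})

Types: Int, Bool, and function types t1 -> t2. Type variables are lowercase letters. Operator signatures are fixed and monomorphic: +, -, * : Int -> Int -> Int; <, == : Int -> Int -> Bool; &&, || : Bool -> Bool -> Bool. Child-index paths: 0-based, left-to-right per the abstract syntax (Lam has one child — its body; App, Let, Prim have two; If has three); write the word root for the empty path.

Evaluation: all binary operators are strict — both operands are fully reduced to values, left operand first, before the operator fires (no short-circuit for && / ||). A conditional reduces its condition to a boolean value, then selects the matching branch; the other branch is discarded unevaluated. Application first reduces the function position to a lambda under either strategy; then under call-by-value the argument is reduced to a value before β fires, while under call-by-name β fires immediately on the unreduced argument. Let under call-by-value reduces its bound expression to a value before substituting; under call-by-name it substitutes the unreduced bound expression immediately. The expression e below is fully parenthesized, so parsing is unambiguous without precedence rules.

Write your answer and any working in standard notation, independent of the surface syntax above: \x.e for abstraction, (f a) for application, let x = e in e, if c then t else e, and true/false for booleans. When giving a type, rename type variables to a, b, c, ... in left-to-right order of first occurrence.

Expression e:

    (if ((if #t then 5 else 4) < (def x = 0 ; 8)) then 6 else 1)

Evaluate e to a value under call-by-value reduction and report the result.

Derivation:
step 0: (if ((if true then 5 else 4) < (let x = 0 in 8)) then 6 else 1)
step 1: [if@0.0] (if (5 < (let x = 0 in 8)) then 6 else 1)
step 2: [let@0.1] (if (5 < 8) then 6 else 1)
step 3: [delta@0] (if true then 6 else 1)
step 4: [if@root] 6

Answer: 6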